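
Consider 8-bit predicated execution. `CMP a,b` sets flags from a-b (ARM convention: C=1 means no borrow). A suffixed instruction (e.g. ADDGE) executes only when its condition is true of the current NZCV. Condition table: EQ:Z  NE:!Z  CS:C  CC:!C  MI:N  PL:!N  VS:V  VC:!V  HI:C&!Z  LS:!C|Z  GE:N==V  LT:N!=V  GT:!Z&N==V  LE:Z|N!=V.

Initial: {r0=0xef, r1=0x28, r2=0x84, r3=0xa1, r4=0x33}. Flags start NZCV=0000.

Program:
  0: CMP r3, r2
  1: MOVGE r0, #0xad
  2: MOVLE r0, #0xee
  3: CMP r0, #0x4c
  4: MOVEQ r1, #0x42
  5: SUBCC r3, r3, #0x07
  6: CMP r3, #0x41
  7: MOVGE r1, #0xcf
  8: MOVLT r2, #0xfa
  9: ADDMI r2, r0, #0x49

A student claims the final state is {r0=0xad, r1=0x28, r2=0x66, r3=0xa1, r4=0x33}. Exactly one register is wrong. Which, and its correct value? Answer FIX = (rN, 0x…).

[0] flags=0010 → (cmp)
[1] flags=0010 GE?T → r0=0xad
[2] flags=0010 LE?F → skip
[3] flags=0011 → (cmp)
[4] flags=0011 EQ?F → skip
[5] flags=0011 CC?F → skip
[6] flags=0011 → (cmp)
[7] flags=0011 GE?F → skip
[8] flags=0011 LT?T → r2=0xfa
[9] flags=0011 MI?F → skip

FIX = (r2, 0xfa)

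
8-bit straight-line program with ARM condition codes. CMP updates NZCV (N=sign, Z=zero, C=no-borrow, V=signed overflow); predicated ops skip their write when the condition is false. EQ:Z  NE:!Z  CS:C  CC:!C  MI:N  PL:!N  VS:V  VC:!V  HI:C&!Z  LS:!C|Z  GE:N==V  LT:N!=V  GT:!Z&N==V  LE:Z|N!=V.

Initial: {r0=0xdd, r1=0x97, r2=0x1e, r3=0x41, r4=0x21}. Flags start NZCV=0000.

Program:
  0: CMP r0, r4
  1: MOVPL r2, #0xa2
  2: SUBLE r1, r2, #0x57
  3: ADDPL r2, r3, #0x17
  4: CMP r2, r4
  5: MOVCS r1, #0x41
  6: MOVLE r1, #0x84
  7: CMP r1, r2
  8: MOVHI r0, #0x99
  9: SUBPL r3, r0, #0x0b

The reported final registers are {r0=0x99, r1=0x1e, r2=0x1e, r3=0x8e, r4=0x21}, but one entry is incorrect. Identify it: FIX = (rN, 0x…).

[0] flags=1010 → (cmp)
[1] flags=1010 PL?F → skip
[2] flags=1010 LE?T → r1=0xc7
[3] flags=1010 PL?F → skip
[4] flags=1000 → (cmp)
[5] flags=1000 CS?F → skip
[6] flags=1000 LE?T → r1=0x84
[7] flags=0011 → (cmp)
[8] flags=0011 HI?T → r0=0x99
[9] flags=0011 PL?T → r3=0x8e

FIX = (r1, 0x84)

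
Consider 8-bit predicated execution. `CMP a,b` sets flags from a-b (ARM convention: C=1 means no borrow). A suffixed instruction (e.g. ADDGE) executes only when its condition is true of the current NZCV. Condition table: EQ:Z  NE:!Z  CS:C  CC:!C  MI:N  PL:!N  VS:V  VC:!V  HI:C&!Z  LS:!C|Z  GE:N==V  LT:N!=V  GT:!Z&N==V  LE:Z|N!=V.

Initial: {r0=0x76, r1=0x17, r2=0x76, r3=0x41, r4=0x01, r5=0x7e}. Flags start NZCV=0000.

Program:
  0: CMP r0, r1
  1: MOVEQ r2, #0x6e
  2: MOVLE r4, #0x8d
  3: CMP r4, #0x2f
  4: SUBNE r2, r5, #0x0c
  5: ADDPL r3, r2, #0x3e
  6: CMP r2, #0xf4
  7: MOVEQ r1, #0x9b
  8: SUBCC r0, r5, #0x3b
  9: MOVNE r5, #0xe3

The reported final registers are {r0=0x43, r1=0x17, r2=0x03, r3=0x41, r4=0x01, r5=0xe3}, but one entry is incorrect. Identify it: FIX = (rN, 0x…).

0: ✓ CMP  NZCV=0010
1: · MOVEQ
2: · MOVLE
3: ✓ CMP  NZCV=1000
4: ✓ SUBNE  r2←0x72
5: · ADDPL
6: ✓ CMP  NZCV=0000
7: · MOVEQ
8: ✓ SUBCC  r0←0x43
9: ✓ MOVNE  r5←0xe3

FIX = (r2, 0x72)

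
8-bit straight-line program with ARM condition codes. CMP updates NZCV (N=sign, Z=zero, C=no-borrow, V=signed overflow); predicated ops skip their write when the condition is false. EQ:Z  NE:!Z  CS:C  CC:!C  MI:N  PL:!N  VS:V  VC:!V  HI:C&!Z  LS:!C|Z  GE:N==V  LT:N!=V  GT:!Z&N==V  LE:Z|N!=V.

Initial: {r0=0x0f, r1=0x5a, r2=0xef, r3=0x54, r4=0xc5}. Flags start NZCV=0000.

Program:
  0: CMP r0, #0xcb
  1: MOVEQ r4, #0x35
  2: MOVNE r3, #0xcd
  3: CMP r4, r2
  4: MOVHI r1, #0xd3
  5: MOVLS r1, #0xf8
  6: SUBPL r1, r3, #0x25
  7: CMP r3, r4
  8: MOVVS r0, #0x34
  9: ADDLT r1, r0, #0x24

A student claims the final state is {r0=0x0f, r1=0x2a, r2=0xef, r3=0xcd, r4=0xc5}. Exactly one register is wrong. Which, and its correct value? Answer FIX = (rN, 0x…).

[0] flags=0000 → (cmp)
[1] flags=0000 EQ?F → skip
[2] flags=0000 NE?T → r3=0xcd
[3] flags=1000 → (cmp)
[4] flags=1000 HI?F → skip
[5] flags=1000 LS?T → r1=0xf8
[6] flags=1000 PL?F → skip
[7] flags=0010 → (cmp)
[8] flags=0010 VS?F → skip
[9] flags=0010 LT?F → skip

FIX = (r1, 0xf8)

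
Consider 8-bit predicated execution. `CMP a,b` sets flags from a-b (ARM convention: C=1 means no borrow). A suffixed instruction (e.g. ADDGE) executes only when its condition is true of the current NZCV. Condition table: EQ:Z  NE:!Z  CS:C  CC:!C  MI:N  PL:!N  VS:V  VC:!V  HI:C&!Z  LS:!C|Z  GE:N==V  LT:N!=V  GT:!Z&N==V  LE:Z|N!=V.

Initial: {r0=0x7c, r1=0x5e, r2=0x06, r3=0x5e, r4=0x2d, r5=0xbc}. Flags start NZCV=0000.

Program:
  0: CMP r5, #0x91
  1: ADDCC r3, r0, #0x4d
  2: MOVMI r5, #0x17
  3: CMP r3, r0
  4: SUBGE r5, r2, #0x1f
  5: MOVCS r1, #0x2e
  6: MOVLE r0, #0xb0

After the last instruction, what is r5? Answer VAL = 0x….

0: ✓ CMP  NZCV=0010
1: · ADDCC
2: · MOVMI
3: ✓ CMP  NZCV=1000
4: · SUBGE
5: · MOVCS
6: ✓ MOVLE  r0←0xb0

VAL = 0xbc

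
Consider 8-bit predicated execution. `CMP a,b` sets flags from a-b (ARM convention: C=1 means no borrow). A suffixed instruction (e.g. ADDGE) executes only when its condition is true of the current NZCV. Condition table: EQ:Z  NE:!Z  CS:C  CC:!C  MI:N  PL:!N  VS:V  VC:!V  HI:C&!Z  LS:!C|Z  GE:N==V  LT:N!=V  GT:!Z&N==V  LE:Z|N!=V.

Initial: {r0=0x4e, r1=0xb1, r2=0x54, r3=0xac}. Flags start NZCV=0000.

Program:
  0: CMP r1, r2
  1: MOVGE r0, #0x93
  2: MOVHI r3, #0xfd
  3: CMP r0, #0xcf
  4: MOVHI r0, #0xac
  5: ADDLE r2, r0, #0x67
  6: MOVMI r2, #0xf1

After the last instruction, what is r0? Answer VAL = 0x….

0: ✓ CMP  NZCV=0011
1: · MOVGE
2: ✓ MOVHI  r3←0xfd
3: ✓ CMP  NZCV=0000
4: · MOVHI
5: · ADDLE
6: · MOVMI

VAL = 0x4e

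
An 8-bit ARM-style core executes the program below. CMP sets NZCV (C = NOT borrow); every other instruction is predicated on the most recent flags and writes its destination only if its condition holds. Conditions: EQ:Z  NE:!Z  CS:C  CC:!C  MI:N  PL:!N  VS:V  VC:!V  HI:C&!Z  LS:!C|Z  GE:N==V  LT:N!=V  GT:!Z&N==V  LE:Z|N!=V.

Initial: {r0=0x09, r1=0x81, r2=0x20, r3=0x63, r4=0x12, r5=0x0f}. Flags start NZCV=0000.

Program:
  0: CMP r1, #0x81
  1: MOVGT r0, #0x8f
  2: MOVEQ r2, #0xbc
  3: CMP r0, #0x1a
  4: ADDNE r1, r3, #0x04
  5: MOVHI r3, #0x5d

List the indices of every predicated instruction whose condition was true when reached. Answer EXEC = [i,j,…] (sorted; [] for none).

0: ✓ CMP  NZCV=0110
1: · MOVGT
2: ✓ MOVEQ  r2←0xbc
3: ✓ CMP  NZCV=1000
4: ✓ ADDNE  r1←0x67
5: · MOVHI

EXEC = [2,4]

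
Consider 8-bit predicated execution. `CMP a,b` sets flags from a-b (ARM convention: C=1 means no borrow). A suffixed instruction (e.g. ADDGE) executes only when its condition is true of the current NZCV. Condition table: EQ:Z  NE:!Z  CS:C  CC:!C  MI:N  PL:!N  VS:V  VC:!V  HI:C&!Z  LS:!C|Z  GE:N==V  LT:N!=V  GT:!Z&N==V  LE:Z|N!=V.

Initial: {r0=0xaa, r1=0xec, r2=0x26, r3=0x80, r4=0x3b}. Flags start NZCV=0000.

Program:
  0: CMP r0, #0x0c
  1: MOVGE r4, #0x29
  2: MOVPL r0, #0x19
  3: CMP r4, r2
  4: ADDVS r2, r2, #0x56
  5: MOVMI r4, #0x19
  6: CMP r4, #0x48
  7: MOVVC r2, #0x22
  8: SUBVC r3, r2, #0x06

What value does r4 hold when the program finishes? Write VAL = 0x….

0: ✓ CMP  NZCV=1010
1: · MOVGE
2: · MOVPL
3: ✓ CMP  NZCV=0010
4: · ADDVS
5: · MOVMI
6: ✓ CMP  NZCV=1000
7: ✓ MOVVC  r2←0x22
8: ✓ SUBVC  r3←0x1c

VAL = 0x3b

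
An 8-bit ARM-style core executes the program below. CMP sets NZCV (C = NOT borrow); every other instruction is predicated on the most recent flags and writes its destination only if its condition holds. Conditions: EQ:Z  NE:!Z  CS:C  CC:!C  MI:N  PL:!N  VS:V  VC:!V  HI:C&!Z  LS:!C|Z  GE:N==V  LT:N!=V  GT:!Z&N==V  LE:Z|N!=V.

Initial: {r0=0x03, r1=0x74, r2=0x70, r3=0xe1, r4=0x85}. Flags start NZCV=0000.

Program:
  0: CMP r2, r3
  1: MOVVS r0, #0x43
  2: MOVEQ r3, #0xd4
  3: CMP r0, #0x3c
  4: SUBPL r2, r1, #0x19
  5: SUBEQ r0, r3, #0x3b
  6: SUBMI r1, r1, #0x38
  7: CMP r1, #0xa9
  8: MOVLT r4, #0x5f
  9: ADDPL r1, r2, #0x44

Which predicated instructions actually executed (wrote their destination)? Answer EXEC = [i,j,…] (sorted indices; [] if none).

EXEC = [1,4]

[0] flags=1001 → (cmp)
[1] flags=1001 VS?T → r0=0x43
[2] flags=1001 EQ?F → skip
[3] flags=0010 → (cmp)
[4] flags=0010 PL?T → r2=0x5b
[5] flags=0010 EQ?F → skip
[6] flags=0010 MI?F → skip
[7] flags=1001 → (cmp)
[8] flags=1001 LT?F → skip
[9] flags=1001 PL?F → skip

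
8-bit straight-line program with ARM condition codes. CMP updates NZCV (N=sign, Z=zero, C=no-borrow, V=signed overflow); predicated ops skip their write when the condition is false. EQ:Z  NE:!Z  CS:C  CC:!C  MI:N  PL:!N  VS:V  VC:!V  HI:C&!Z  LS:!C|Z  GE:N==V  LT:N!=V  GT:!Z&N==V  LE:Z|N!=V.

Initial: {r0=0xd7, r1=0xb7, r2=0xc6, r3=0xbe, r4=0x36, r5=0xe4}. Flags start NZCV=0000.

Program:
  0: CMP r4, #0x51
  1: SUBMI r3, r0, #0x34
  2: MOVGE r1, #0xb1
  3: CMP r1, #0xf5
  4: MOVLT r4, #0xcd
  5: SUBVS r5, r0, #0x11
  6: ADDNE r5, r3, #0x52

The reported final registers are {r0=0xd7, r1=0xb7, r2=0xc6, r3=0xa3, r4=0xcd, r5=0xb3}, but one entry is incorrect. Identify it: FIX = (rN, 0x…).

FIX = (r5, 0xf5)

[0] flags=1000 → (cmp)
[1] flags=1000 MI?T → r3=0xa3
[2] flags=1000 GE?F → skip
[3] flags=1000 → (cmp)
[4] flags=1000 LT?T → r4=0xcd
[5] flags=1000 VS?F → skip
[6] flags=1000 NE?T → r5=0xf5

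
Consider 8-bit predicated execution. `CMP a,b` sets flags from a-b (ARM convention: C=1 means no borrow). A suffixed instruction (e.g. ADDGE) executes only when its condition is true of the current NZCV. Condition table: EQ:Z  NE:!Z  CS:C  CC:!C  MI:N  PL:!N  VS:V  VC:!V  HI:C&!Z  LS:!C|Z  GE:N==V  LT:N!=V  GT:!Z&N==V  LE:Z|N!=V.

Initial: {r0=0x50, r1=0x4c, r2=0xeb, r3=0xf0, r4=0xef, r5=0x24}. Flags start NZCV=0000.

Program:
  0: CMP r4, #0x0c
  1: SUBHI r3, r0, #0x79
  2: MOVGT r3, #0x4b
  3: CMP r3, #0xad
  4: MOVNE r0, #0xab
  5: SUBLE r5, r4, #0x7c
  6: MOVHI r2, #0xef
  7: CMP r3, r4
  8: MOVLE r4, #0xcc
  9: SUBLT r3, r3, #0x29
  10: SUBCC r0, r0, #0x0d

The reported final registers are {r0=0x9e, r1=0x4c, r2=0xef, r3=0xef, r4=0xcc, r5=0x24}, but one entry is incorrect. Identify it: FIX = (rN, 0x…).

FIX = (r3, 0xae)

[0] flags=1010 → (cmp)
[1] flags=1010 HI?T → r3=0xd7
[2] flags=1010 GT?F → skip
[3] flags=0010 → (cmp)
[4] flags=0010 NE?T → r0=0xab
[5] flags=0010 LE?F → skip
[6] flags=0010 HI?T → r2=0xef
[7] flags=1000 → (cmp)
[8] flags=1000 LE?T → r4=0xcc
[9] flags=1000 LT?T → r3=0xae
[10] flags=1000 CC?T → r0=0x9e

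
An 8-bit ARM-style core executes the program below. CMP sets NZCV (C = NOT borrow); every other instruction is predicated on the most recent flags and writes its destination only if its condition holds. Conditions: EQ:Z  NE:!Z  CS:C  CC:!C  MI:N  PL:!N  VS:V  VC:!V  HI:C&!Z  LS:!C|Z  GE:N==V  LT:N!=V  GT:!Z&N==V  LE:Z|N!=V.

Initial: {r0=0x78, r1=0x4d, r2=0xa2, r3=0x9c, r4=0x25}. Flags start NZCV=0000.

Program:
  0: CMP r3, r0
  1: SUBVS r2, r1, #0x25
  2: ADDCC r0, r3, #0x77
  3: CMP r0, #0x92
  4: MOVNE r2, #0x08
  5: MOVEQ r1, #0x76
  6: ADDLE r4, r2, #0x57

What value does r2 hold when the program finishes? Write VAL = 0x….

VAL = 0x08

[0] flags=0011 → (cmp)
[1] flags=0011 VS?T → r2=0x28
[2] flags=0011 CC?F → skip
[3] flags=1001 → (cmp)
[4] flags=1001 NE?T → r2=0x08
[5] flags=1001 EQ?F → skip
[6] flags=1001 LE?F → skip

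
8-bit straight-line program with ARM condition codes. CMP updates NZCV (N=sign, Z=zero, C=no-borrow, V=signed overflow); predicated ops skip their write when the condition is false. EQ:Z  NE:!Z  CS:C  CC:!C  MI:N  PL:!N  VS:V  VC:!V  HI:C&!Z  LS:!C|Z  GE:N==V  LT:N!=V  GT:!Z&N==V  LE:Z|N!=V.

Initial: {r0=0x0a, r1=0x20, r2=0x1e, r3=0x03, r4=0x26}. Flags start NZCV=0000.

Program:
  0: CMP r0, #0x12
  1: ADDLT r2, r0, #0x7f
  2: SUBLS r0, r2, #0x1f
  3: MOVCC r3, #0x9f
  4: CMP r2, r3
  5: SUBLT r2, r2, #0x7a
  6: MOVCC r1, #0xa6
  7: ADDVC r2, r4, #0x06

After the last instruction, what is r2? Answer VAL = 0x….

VAL = 0x2c

[0] flags=1000 → (cmp)
[1] flags=1000 LT?T → r2=0x89
[2] flags=1000 LS?T → r0=0x6a
[3] flags=1000 CC?T → r3=0x9f
[4] flags=1000 → (cmp)
[5] flags=1000 LT?T → r2=0x0f
[6] flags=1000 CC?T → r1=0xa6
[7] flags=1000 VC?T → r2=0x2c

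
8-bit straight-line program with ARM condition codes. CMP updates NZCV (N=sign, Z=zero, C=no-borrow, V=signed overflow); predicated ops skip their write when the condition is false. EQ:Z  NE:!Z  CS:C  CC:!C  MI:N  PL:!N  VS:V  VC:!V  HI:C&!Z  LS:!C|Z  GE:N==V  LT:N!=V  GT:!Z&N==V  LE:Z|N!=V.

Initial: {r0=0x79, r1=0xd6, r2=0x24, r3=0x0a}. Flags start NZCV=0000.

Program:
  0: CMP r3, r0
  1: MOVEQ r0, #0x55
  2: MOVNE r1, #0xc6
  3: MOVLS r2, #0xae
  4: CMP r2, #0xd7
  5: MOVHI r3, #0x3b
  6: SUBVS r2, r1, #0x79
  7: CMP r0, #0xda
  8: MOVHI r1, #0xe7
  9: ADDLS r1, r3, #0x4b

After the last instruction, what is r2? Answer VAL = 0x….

[0] flags=1000 → (cmp)
[1] flags=1000 EQ?F → skip
[2] flags=1000 NE?T → r1=0xc6
[3] flags=1000 LS?T → r2=0xae
[4] flags=1000 → (cmp)
[5] flags=1000 HI?F → skip
[6] flags=1000 VS?F → skip
[7] flags=1001 → (cmp)
[8] flags=1001 HI?F → skip
[9] flags=1001 LS?T → r1=0x55

VAL = 0xae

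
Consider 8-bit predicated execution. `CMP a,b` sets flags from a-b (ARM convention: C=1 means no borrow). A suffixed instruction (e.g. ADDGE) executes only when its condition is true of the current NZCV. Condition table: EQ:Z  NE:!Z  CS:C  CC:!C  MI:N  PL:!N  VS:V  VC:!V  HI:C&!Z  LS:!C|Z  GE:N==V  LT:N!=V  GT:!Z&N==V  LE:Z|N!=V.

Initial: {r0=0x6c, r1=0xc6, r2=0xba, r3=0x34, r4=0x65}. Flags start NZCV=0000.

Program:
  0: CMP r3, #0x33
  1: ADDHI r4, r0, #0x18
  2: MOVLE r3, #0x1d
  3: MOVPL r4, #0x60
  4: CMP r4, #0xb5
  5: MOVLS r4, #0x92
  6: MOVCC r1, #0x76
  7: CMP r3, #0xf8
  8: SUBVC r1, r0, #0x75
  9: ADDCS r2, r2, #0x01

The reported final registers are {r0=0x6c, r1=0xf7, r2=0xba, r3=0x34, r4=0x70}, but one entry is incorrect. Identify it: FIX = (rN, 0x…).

FIX = (r4, 0x92)

[0] flags=0010 → (cmp)
[1] flags=0010 HI?T → r4=0x84
[2] flags=0010 LE?F → skip
[3] flags=0010 PL?T → r4=0x60
[4] flags=1001 → (cmp)
[5] flags=1001 LS?T → r4=0x92
[6] flags=1001 CC?T → r1=0x76
[7] flags=0000 → (cmp)
[8] flags=0000 VC?T → r1=0xf7
[9] flags=0000 CS?F → skip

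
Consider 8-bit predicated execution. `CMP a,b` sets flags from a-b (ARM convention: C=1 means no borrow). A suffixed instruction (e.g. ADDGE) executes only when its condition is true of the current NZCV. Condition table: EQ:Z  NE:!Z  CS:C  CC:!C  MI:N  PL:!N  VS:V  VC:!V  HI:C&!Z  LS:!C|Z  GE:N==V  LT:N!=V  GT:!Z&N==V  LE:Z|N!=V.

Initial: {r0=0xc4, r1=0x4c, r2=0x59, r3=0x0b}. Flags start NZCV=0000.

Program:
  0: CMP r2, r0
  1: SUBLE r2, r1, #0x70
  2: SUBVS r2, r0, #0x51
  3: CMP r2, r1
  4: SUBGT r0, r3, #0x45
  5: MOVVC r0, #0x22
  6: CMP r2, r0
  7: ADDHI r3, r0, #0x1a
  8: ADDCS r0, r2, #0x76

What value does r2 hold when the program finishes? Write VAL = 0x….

VAL = 0x73

0: ✓ CMP  NZCV=1001
1: · SUBLE
2: ✓ SUBVS  r2←0x73
3: ✓ CMP  NZCV=0010
4: ✓ SUBGT  r0←0xc6
5: ✓ MOVVC  r0←0x22
6: ✓ CMP  NZCV=0010
7: ✓ ADDHI  r3←0x3c
8: ✓ ADDCS  r0←0xe9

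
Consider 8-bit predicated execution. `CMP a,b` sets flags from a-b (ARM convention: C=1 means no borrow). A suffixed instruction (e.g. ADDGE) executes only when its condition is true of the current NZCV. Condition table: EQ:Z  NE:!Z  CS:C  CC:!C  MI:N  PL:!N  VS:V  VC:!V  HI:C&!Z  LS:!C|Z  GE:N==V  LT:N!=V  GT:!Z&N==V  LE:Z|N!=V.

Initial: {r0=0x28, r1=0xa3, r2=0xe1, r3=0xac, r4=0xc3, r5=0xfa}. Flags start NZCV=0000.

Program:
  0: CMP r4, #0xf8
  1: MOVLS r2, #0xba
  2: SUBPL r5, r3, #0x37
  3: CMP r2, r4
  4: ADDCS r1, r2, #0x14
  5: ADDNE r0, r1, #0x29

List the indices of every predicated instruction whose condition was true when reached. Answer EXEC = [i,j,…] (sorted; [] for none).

[0] flags=1000 → (cmp)
[1] flags=1000 LS?T → r2=0xba
[2] flags=1000 PL?F → skip
[3] flags=1000 → (cmp)
[4] flags=1000 CS?F → skip
[5] flags=1000 NE?T → r0=0xcc

EXEC = [1,5]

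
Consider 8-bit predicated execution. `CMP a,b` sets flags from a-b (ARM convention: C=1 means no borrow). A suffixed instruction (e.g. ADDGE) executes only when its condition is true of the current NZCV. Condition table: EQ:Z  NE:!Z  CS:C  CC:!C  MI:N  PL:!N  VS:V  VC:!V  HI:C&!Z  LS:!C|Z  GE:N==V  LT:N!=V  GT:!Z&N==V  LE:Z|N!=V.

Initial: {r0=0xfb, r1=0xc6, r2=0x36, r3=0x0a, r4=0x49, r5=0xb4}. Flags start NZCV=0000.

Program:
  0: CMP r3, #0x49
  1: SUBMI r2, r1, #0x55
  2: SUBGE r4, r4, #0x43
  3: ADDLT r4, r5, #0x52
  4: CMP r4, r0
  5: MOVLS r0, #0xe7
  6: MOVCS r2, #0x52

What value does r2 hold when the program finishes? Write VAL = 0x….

[0] flags=1000 → (cmp)
[1] flags=1000 MI?T → r2=0x71
[2] flags=1000 GE?F → skip
[3] flags=1000 LT?T → r4=0x06
[4] flags=0000 → (cmp)
[5] flags=0000 LS?T → r0=0xe7
[6] flags=0000 CS?F → skip

VAL = 0x71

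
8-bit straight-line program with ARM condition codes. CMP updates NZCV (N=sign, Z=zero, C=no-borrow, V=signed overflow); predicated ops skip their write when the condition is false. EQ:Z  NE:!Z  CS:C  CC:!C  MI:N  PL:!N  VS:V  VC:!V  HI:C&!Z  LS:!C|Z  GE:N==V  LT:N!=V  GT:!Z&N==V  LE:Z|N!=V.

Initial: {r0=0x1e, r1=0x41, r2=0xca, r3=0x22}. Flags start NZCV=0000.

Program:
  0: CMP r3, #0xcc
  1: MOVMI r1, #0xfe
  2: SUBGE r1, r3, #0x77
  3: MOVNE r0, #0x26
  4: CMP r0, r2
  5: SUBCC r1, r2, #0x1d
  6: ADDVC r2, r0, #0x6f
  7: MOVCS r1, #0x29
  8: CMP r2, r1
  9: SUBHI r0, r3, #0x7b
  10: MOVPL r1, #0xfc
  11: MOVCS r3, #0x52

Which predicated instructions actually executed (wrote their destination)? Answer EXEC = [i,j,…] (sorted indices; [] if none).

0: ✓ CMP  NZCV=0000
1: · MOVMI
2: ✓ SUBGE  r1←0xab
3: ✓ MOVNE  r0←0x26
4: ✓ CMP  NZCV=0000
5: ✓ SUBCC  r1←0xad
6: ✓ ADDVC  r2←0x95
7: · MOVCS
8: ✓ CMP  NZCV=1000
9: · SUBHI
10: · MOVPL
11: · MOVCS

EXEC = [2,3,5,6]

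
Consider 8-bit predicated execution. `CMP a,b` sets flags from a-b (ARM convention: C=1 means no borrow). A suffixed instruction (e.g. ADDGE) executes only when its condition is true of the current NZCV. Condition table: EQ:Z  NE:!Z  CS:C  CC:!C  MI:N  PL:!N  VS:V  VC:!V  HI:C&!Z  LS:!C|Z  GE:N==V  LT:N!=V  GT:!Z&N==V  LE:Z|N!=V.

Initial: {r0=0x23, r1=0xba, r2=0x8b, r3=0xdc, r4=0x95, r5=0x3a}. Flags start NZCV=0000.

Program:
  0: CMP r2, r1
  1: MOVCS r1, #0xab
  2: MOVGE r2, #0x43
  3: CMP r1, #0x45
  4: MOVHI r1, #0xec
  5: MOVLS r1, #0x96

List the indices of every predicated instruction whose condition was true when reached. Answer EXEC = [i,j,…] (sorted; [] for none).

EXEC = [4]

[0] flags=1000 → (cmp)
[1] flags=1000 CS?F → skip
[2] flags=1000 GE?F → skip
[3] flags=0011 → (cmp)
[4] flags=0011 HI?T → r1=0xec
[5] flags=0011 LS?F → skip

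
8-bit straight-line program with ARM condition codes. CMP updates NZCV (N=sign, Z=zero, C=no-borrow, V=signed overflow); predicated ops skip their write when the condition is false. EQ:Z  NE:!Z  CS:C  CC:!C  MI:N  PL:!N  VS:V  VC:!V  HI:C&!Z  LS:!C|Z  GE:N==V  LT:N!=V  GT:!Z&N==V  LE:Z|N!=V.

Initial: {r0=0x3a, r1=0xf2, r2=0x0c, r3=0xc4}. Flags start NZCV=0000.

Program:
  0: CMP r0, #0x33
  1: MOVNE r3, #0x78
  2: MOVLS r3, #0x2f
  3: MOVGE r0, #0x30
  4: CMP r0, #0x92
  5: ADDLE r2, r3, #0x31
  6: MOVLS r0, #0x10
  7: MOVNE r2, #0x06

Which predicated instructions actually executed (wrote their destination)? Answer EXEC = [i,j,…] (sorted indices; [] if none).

EXEC = [1,3,6,7]

0: ✓ CMP  NZCV=0010
1: ✓ MOVNE  r3←0x78
2: · MOVLS
3: ✓ MOVGE  r0←0x30
4: ✓ CMP  NZCV=1001
5: · ADDLE
6: ✓ MOVLS  r0←0x10
7: ✓ MOVNE  r2←0x06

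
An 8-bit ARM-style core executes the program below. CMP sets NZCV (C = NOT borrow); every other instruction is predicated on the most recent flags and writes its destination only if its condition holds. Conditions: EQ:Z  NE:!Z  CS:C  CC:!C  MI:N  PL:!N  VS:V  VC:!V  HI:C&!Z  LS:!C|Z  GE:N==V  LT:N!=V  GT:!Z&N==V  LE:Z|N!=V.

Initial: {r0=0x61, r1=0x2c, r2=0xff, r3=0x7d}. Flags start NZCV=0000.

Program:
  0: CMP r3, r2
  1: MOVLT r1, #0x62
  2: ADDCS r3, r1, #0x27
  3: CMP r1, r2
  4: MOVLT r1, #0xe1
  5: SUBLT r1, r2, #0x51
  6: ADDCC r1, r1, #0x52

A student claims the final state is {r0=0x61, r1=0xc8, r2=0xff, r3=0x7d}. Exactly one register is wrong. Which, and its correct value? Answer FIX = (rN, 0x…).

FIX = (r1, 0x7e)

[0] flags=0000 → (cmp)
[1] flags=0000 LT?F → skip
[2] flags=0000 CS?F → skip
[3] flags=0000 → (cmp)
[4] flags=0000 LT?F → skip
[5] flags=0000 LT?F → skip
[6] flags=0000 CC?T → r1=0x7e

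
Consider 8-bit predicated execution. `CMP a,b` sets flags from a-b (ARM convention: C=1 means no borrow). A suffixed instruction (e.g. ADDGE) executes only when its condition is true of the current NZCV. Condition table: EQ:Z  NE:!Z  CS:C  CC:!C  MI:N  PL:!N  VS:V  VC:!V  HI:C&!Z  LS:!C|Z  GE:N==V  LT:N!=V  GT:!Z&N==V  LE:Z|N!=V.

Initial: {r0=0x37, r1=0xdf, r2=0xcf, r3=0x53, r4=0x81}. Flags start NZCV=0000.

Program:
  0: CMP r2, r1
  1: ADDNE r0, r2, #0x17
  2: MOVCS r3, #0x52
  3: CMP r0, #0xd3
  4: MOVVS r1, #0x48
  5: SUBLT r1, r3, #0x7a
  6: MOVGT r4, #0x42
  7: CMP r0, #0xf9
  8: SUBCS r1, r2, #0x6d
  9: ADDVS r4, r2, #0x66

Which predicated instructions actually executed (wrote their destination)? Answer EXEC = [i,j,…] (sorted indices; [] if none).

[0] flags=1000 → (cmp)
[1] flags=1000 NE?T → r0=0xe6
[2] flags=1000 CS?F → skip
[3] flags=0010 → (cmp)
[4] flags=0010 VS?F → skip
[5] flags=0010 LT?F → skip
[6] flags=0010 GT?T → r4=0x42
[7] flags=1000 → (cmp)
[8] flags=1000 CS?F → skip
[9] flags=1000 VS?F → skip

EXEC = [1,6]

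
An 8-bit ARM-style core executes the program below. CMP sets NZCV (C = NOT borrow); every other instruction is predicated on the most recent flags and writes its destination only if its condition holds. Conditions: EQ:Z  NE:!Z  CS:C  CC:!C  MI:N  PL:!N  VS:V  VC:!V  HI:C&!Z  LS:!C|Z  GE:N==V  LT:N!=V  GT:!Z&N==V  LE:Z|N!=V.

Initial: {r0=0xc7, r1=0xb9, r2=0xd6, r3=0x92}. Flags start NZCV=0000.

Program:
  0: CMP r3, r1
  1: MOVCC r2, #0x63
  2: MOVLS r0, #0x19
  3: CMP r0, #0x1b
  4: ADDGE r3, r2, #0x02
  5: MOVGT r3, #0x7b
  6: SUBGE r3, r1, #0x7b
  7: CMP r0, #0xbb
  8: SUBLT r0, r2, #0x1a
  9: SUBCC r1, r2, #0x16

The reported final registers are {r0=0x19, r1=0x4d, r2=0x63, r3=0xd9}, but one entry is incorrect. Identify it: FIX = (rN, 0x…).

0: ✓ CMP  NZCV=1000
1: ✓ MOVCC  r2←0x63
2: ✓ MOVLS  r0←0x19
3: ✓ CMP  NZCV=1000
4: · ADDGE
5: · MOVGT
6: · SUBGE
7: ✓ CMP  NZCV=0000
8: · SUBLT
9: ✓ SUBCC  r1←0x4d

FIX = (r3, 0x92)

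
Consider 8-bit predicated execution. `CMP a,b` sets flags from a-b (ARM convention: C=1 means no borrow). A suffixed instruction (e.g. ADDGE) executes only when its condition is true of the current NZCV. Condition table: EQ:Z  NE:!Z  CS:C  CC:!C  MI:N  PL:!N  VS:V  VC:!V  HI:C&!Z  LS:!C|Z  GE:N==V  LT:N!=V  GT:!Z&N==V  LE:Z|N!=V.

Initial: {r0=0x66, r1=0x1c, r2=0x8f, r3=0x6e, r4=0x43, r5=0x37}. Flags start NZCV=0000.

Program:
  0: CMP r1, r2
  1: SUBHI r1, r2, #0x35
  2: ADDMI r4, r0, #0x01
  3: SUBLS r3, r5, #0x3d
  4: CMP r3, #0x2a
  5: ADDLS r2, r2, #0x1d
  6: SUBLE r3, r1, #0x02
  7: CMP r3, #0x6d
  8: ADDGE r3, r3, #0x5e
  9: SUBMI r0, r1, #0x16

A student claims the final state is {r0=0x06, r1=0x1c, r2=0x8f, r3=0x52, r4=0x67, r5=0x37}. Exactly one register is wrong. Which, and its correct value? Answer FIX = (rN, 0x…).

FIX = (r3, 0x1a)

[0] flags=1001 → (cmp)
[1] flags=1001 HI?F → skip
[2] flags=1001 MI?T → r4=0x67
[3] flags=1001 LS?T → r3=0xfa
[4] flags=1010 → (cmp)
[5] flags=1010 LS?F → skip
[6] flags=1010 LE?T → r3=0x1a
[7] flags=1000 → (cmp)
[8] flags=1000 GE?F → skip
[9] flags=1000 MI?T → r0=0x06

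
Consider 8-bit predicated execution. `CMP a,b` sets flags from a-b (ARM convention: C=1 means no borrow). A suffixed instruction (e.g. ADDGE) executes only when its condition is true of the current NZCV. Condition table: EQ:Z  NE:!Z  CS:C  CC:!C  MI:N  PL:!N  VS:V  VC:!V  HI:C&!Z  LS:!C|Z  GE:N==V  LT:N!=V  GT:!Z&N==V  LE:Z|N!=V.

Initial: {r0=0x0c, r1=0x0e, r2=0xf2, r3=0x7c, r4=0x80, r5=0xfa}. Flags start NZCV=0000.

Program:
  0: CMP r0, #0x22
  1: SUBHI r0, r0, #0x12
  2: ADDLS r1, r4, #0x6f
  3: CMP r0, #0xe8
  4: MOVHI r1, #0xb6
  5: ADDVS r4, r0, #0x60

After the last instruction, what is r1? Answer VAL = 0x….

[0] flags=1000 → (cmp)
[1] flags=1000 HI?F → skip
[2] flags=1000 LS?T → r1=0xef
[3] flags=0000 → (cmp)
[4] flags=0000 HI?F → skip
[5] flags=0000 VS?F → skip

VAL = 0xef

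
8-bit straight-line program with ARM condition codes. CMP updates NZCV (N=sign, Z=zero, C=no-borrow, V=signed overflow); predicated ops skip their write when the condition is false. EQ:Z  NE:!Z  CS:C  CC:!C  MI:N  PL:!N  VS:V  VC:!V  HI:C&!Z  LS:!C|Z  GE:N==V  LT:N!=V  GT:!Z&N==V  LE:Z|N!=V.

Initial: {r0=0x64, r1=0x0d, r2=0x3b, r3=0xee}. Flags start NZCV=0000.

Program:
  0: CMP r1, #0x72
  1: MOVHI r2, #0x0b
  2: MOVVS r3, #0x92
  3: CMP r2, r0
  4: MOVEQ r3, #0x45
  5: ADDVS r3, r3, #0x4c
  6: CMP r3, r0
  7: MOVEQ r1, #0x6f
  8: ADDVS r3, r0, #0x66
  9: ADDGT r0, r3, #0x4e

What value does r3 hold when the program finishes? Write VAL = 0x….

VAL = 0xee

[0] flags=1000 → (cmp)
[1] flags=1000 HI?F → skip
[2] flags=1000 VS?F → skip
[3] flags=1000 → (cmp)
[4] flags=1000 EQ?F → skip
[5] flags=1000 VS?F → skip
[6] flags=1010 → (cmp)
[7] flags=1010 EQ?F → skip
[8] flags=1010 VS?F → skip
[9] flags=1010 GT?F → skip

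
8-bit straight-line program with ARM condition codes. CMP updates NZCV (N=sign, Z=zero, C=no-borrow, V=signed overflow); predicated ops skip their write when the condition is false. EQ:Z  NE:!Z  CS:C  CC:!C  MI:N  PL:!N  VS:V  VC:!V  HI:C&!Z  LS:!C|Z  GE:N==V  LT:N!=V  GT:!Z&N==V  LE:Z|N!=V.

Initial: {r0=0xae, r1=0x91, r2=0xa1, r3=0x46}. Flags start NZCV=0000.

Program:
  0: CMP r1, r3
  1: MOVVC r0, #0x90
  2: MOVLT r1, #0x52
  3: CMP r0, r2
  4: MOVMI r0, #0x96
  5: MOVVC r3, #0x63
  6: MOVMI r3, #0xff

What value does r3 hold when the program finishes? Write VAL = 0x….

0: ✓ CMP  NZCV=0011
1: · MOVVC
2: ✓ MOVLT  r1←0x52
3: ✓ CMP  NZCV=0010
4: · MOVMI
5: ✓ MOVVC  r3←0x63
6: · MOVMI

VAL = 0x63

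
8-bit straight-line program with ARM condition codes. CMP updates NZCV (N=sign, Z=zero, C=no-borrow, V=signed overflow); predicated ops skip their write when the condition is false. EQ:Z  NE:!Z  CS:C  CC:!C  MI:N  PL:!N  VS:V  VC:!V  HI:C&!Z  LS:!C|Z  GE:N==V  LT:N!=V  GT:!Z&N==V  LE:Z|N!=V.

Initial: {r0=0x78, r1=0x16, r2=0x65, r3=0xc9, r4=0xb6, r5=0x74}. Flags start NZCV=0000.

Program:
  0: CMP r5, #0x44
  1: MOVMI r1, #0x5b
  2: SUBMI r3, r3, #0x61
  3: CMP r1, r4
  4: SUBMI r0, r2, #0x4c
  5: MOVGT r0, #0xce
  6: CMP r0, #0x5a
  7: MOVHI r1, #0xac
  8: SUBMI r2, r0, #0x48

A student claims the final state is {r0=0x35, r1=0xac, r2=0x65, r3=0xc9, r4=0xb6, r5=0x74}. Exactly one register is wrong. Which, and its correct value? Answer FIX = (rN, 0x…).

0: ✓ CMP  NZCV=0010
1: · MOVMI
2: · SUBMI
3: ✓ CMP  NZCV=0000
4: · SUBMI
5: ✓ MOVGT  r0←0xce
6: ✓ CMP  NZCV=0011
7: ✓ MOVHI  r1←0xac
8: · SUBMI

FIX = (r0, 0xce)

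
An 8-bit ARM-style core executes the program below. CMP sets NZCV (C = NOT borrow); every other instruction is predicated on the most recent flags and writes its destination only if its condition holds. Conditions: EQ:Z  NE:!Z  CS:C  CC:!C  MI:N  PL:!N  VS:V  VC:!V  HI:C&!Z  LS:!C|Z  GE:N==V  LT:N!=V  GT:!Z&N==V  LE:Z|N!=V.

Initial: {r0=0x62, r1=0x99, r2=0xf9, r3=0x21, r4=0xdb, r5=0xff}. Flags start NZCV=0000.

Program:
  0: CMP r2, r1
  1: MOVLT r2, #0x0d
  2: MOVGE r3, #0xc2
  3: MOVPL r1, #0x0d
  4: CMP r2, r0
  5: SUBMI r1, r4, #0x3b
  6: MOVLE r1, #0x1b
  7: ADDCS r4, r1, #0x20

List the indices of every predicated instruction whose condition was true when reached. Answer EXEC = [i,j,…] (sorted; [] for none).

0: ✓ CMP  NZCV=0010
1: · MOVLT
2: ✓ MOVGE  r3←0xc2
3: ✓ MOVPL  r1←0x0d
4: ✓ CMP  NZCV=1010
5: ✓ SUBMI  r1←0xa0
6: ✓ MOVLE  r1←0x1b
7: ✓ ADDCS  r4←0x3b

EXEC = [2,3,5,6,7]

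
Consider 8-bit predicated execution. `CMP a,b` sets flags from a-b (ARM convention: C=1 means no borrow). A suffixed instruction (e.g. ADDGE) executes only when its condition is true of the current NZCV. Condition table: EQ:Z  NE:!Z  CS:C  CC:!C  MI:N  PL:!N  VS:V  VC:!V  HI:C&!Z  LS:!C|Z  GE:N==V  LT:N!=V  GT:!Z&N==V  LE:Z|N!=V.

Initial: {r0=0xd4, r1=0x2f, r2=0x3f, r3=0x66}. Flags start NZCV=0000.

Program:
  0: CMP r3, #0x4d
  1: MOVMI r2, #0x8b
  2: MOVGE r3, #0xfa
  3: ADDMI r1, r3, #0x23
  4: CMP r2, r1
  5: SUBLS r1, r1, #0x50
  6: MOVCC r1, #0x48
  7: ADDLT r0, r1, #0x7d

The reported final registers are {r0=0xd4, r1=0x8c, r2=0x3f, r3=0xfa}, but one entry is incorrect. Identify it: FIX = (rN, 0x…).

[0] flags=0010 → (cmp)
[1] flags=0010 MI?F → skip
[2] flags=0010 GE?T → r3=0xfa
[3] flags=0010 MI?F → skip
[4] flags=0010 → (cmp)
[5] flags=0010 LS?F → skip
[6] flags=0010 CC?F → skip
[7] flags=0010 LT?F → skip

FIX = (r1, 0x2f)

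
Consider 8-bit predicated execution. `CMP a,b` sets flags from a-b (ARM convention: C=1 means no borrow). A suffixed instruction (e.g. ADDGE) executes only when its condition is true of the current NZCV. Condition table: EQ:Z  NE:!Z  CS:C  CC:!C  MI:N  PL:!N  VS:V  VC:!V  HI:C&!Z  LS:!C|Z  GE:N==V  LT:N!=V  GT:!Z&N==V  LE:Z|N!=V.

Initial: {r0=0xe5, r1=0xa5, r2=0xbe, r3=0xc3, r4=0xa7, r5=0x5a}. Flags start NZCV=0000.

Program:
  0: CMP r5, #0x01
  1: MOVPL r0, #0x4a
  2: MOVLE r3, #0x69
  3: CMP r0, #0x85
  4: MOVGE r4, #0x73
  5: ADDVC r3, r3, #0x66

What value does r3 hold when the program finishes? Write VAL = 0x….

0: ✓ CMP  NZCV=0010
1: ✓ MOVPL  r0←0x4a
2: · MOVLE
3: ✓ CMP  NZCV=1001
4: ✓ MOVGE  r4←0x73
5: · ADDVC

VAL = 0xc3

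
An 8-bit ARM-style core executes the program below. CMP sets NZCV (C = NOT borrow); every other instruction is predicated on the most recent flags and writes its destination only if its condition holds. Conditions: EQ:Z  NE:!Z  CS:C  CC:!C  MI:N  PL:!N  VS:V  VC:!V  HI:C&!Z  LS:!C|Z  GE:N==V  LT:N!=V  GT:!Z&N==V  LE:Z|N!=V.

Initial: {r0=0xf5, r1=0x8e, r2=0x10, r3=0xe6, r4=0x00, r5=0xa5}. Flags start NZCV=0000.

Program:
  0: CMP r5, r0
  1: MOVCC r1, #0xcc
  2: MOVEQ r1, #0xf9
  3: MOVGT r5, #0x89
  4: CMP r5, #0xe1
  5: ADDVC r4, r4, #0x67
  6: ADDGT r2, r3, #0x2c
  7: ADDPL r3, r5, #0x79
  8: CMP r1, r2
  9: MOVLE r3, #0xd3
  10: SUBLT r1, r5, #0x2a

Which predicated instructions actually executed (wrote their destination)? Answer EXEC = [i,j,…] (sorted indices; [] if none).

EXEC = [1,5,9,10]

0: ✓ CMP  NZCV=1000
1: ✓ MOVCC  r1←0xcc
2: · MOVEQ
3: · MOVGT
4: ✓ CMP  NZCV=1000
5: ✓ ADDVC  r4←0x67
6: · ADDGT
7: · ADDPL
8: ✓ CMP  NZCV=1010
9: ✓ MOVLE  r3←0xd3
10: ✓ SUBLT  r1←0x7b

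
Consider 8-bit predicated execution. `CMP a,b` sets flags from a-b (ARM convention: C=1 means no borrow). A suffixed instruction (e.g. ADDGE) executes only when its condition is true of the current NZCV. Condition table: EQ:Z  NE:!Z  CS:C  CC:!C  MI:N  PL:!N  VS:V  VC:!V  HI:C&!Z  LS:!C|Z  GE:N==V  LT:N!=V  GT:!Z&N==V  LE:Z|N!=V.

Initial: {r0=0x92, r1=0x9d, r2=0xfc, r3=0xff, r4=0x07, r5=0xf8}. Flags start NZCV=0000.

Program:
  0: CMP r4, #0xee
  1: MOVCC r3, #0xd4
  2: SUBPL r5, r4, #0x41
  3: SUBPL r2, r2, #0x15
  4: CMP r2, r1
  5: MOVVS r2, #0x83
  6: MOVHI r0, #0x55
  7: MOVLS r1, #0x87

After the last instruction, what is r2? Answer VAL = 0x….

VAL = 0xe7

0: ✓ CMP  NZCV=0000
1: ✓ MOVCC  r3←0xd4
2: ✓ SUBPL  r5←0xc6
3: ✓ SUBPL  r2←0xe7
4: ✓ CMP  NZCV=0010
5: · MOVVS
6: ✓ MOVHI  r0←0x55
7: · MOVLS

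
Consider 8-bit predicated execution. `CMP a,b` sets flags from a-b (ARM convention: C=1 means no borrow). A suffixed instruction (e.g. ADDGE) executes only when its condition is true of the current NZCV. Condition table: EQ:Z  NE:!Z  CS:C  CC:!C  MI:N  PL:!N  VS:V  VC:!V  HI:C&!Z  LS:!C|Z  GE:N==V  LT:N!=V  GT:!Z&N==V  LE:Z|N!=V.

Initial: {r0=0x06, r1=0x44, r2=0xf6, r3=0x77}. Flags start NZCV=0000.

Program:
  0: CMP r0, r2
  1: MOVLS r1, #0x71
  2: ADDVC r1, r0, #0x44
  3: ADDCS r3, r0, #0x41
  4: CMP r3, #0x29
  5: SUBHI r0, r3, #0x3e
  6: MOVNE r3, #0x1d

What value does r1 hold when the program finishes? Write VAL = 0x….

0: ✓ CMP  NZCV=0000
1: ✓ MOVLS  r1←0x71
2: ✓ ADDVC  r1←0x4a
3: · ADDCS
4: ✓ CMP  NZCV=0010
5: ✓ SUBHI  r0←0x39
6: ✓ MOVNE  r3←0x1d

VAL = 0x4a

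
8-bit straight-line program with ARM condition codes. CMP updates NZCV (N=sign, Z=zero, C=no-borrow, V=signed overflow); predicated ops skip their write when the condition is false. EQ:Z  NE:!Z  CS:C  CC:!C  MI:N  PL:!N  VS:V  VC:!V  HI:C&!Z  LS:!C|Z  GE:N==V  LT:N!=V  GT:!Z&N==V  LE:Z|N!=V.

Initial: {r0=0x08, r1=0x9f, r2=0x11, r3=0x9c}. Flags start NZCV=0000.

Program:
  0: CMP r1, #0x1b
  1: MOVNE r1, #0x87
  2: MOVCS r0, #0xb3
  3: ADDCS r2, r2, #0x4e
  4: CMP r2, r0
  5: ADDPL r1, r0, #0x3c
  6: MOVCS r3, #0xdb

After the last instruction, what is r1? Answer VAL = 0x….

0: ✓ CMP  NZCV=1010
1: ✓ MOVNE  r1←0x87
2: ✓ MOVCS  r0←0xb3
3: ✓ ADDCS  r2←0x5f
4: ✓ CMP  NZCV=1001
5: · ADDPL
6: · MOVCS

VAL = 0x87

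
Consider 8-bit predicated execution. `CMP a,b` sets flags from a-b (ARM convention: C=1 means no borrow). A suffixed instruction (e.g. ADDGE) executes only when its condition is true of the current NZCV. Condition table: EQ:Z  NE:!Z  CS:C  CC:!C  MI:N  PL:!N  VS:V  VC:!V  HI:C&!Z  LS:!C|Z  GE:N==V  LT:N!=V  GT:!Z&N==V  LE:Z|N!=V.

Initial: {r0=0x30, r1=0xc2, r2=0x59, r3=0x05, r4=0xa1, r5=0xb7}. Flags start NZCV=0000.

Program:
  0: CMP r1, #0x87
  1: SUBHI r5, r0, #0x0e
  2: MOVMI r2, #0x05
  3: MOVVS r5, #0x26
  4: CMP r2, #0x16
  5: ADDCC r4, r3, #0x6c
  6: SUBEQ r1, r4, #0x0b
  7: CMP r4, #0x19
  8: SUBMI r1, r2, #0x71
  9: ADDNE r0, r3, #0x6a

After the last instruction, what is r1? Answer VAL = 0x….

VAL = 0xe8

[0] flags=0010 → (cmp)
[1] flags=0010 HI?T → r5=0x22
[2] flags=0010 MI?F → skip
[3] flags=0010 VS?F → skip
[4] flags=0010 → (cmp)
[5] flags=0010 CC?F → skip
[6] flags=0010 EQ?F → skip
[7] flags=1010 → (cmp)
[8] flags=1010 MI?T → r1=0xe8
[9] flags=1010 NE?T → r0=0x6f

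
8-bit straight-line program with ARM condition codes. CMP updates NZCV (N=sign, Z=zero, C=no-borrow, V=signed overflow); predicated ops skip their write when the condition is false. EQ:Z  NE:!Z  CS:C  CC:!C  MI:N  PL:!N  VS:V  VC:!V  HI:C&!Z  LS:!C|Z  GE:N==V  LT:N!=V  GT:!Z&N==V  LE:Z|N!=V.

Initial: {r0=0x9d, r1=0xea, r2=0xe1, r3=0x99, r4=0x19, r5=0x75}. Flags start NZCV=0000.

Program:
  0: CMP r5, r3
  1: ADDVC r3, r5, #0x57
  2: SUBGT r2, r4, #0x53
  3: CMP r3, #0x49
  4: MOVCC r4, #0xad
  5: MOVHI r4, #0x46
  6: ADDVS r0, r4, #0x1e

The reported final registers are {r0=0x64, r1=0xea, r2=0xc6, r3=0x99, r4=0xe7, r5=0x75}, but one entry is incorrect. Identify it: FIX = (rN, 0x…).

FIX = (r4, 0x46)

0: ✓ CMP  NZCV=1001
1: · ADDVC
2: ✓ SUBGT  r2←0xc6
3: ✓ CMP  NZCV=0011
4: · MOVCC
5: ✓ MOVHI  r4←0x46
6: ✓ ADDVS  r0←0x64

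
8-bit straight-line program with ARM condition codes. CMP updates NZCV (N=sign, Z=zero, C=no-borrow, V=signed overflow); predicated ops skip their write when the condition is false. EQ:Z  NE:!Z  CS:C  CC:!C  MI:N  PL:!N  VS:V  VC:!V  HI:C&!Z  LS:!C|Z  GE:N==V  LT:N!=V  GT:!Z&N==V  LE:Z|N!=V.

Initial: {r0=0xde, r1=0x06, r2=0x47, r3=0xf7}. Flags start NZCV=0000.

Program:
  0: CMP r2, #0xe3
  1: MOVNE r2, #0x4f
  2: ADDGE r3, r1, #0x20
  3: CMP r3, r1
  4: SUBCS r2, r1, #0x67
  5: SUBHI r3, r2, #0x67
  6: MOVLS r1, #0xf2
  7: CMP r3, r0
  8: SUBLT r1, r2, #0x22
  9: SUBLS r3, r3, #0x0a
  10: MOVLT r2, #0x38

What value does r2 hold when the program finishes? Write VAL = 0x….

VAL = 0x9f

[0] flags=0000 → (cmp)
[1] flags=0000 NE?T → r2=0x4f
[2] flags=0000 GE?T → r3=0x26
[3] flags=0010 → (cmp)
[4] flags=0010 CS?T → r2=0x9f
[5] flags=0010 HI?T → r3=0x38
[6] flags=0010 LS?F → skip
[7] flags=0000 → (cmp)
[8] flags=0000 LT?F → skip
[9] flags=0000 LS?T → r3=0x2e
[10] flags=0000 LT?F → skip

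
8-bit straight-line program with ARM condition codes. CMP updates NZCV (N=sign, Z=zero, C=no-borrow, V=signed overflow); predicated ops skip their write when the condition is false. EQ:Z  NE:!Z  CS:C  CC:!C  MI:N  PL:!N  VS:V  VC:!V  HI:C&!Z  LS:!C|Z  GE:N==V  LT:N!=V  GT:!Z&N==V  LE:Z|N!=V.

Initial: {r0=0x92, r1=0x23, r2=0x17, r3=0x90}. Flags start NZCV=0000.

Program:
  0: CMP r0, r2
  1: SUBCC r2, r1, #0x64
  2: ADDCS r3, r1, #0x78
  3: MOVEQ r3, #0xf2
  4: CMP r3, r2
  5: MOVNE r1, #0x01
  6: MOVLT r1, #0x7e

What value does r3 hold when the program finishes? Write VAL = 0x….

[0] flags=0011 → (cmp)
[1] flags=0011 CC?F → skip
[2] flags=0011 CS?T → r3=0x9b
[3] flags=0011 EQ?F → skip
[4] flags=1010 → (cmp)
[5] flags=1010 NE?T → r1=0x01
[6] flags=1010 LT?T → r1=0x7e

VAL = 0x9b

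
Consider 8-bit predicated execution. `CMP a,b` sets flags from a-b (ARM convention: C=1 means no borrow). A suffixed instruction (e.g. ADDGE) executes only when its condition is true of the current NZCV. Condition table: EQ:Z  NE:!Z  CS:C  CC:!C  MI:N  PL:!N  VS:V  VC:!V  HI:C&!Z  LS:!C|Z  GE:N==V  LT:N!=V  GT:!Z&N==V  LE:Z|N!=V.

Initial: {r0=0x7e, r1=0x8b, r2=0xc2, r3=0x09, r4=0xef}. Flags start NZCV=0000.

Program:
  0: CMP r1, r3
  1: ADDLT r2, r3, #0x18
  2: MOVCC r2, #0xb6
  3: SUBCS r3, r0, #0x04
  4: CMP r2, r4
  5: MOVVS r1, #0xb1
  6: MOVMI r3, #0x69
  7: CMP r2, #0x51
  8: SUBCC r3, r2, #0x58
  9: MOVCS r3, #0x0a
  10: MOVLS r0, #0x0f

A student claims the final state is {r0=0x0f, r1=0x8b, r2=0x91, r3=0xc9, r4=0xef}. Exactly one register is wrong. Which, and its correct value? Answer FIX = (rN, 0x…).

[0] flags=1010 → (cmp)
[1] flags=1010 LT?T → r2=0x21
[2] flags=1010 CC?F → skip
[3] flags=1010 CS?T → r3=0x7a
[4] flags=0000 → (cmp)
[5] flags=0000 VS?F → skip
[6] flags=0000 MI?F → skip
[7] flags=1000 → (cmp)
[8] flags=1000 CC?T → r3=0xc9
[9] flags=1000 CS?F → skip
[10] flags=1000 LS?T → r0=0x0f

FIX = (r2, 0x21)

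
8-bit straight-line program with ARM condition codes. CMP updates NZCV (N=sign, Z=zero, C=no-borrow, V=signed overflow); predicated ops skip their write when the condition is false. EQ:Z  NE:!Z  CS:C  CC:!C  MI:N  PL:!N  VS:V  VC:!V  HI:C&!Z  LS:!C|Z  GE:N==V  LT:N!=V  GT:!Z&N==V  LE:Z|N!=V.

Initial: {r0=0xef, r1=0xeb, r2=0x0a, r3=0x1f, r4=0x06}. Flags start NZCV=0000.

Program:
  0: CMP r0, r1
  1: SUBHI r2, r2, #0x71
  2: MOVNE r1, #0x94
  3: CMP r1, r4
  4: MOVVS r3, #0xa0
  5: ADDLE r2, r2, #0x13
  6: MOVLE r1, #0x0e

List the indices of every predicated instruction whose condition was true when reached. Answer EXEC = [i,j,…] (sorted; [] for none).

EXEC = [1,2,5,6]

0: ✓ CMP  NZCV=0010
1: ✓ SUBHI  r2←0x99
2: ✓ MOVNE  r1←0x94
3: ✓ CMP  NZCV=1010
4: · MOVVS
5: ✓ ADDLE  r2←0xac
6: ✓ MOVLE  r1←0x0e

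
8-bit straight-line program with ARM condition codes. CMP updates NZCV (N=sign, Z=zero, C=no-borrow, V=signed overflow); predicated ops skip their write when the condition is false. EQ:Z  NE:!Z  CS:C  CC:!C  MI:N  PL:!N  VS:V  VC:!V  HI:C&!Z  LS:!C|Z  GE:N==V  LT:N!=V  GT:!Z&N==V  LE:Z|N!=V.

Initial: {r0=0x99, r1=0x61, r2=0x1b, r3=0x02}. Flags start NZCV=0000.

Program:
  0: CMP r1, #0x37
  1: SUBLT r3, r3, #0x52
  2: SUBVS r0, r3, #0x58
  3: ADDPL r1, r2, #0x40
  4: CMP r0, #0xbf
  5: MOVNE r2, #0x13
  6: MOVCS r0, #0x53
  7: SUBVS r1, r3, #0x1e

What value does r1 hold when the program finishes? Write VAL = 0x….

VAL = 0x5b

[0] flags=0010 → (cmp)
[1] flags=0010 LT?F → skip
[2] flags=0010 VS?F → skip
[3] flags=0010 PL?T → r1=0x5b
[4] flags=1000 → (cmp)
[5] flags=1000 NE?T → r2=0x13
[6] flags=1000 CS?F → skip
[7] flags=1000 VS?F → skip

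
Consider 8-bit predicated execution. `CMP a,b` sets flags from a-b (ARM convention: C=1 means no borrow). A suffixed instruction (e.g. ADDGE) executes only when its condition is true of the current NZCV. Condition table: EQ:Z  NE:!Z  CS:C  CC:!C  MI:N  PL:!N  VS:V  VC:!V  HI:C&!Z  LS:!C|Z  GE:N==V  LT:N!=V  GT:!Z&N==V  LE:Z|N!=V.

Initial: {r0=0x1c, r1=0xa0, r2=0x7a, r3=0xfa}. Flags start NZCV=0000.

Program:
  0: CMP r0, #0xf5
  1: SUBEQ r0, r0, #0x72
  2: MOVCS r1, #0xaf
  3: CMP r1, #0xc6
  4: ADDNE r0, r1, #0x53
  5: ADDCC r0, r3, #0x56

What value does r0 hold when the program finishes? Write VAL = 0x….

0: ✓ CMP  NZCV=0000
1: · SUBEQ
2: · MOVCS
3: ✓ CMP  NZCV=1000
4: ✓ ADDNE  r0←0xf3
5: ✓ ADDCC  r0←0x50

VAL = 0x50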